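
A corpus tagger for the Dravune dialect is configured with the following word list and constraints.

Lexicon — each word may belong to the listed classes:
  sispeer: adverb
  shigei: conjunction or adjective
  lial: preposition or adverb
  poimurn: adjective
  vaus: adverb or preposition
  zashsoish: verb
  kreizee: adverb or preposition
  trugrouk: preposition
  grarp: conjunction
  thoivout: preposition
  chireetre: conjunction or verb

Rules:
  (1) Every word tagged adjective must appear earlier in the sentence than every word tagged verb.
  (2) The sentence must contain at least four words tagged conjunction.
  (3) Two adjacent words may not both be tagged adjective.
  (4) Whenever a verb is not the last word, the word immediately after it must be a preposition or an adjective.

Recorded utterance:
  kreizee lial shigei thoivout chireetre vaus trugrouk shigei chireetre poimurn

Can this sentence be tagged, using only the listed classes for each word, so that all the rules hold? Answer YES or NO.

Candidates per position — 1:kreizee {adverb,preposition}; 2:lial {preposition,adverb}; 3:shigei {conjunction,adjective}; 4:thoivout {preposition}; 5:chireetre {conjunction,verb}; 6:vaus {adverb,preposition}; 7:trugrouk {preposition}; 8:shigei {conjunction,adjective}; 9:chireetre {conjunction,verb}; 10:poimurn {adjective}.
One satisfying assignment: preposition preposition conjunction preposition conjunction adverb preposition conjunction conjunction adjective.
Check: rule 1 satisfied; rule 2 satisfied; rule 3 satisfied; rule 4 satisfied.

YES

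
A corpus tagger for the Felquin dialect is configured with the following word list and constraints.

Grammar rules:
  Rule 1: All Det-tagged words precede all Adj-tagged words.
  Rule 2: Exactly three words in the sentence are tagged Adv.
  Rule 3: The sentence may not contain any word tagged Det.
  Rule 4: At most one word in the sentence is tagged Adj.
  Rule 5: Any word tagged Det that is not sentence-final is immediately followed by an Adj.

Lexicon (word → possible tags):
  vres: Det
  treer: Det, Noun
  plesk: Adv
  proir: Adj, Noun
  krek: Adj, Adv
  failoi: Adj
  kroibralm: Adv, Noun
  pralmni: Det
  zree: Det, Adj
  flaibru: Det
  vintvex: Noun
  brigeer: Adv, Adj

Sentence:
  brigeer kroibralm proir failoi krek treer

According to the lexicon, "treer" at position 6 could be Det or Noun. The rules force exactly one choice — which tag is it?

Candidates per position — 1:brigeer {Adv,Adj}; 2:kroibralm {Adv,Noun}; 3:proir {Adj,Noun}; 4:failoi {Adj}; 5:krek {Adj,Adv}; 6:treer {Det,Noun}.
Position 1: tagging it Adj would leave rule 2 unsatisfiable, so it must be Adv.
Position 2: tagging it Noun would leave rule 2 unsatisfiable, so it must be Adv.
Position 3: tagging it Adj would leave rule 4 unsatisfiable, so it must be Noun.
Position 5: tagging it Adj would leave rule 2 unsatisfiable, so it must be Adv.
Position 6: tagging it Det would leave rule 1 unsatisfiable, so it must be Noun.
That leaves exactly one tagging: Adv Adv Noun Adj Adv Noun.
Check: rule 1 ok; rule 2 ok; rule 3 ok; rule 4 ok; rule 5 ok.

Noun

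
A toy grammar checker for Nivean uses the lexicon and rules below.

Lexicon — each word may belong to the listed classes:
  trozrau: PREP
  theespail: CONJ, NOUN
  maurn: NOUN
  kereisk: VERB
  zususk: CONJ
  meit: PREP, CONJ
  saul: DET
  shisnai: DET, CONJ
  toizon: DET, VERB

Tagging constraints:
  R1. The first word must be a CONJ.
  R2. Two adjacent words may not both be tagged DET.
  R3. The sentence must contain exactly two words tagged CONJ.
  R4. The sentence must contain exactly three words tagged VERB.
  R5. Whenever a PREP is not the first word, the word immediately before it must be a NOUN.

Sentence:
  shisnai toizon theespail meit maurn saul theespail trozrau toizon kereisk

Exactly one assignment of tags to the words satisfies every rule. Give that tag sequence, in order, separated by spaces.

CONJ VERB NOUN CONJ NOUN DET NOUN PREP VERB VERB

Candidates per position — 1:shisnai {DET,CONJ}; 2:toizon {DET,VERB}; 3:theespail {CONJ,NOUN}; 4:meit {PREP,CONJ}; 5:maurn {NOUN}; 6:saul {DET}; 7:theespail {CONJ,NOUN}; 8:trozrau {PREP}; 9:toizon {DET,VERB}; 10:kereisk {VERB}.
Word 1 cannot be DET — rule 1 would then fail for every completion. It is CONJ.
Word 2 cannot be DET — rule 4 would then fail for every completion. It is VERB.
Word 7 cannot be CONJ — rule 5 would then fail for every completion. It is NOUN.
Word 9 cannot be DET — rule 4 would then fail for every completion. It is VERB.
The remaining ambiguous positions (3, 4) are resolved jointly — only one combination satisfies every rule.
So the tagging must be: CONJ VERB NOUN CONJ NOUN DET NOUN PREP VERB VERB.
Rule-by-rule: rule 1 satisfied; rule 2 satisfied; rule 3 satisfied; rule 4 satisfied; rule 5 satisfied.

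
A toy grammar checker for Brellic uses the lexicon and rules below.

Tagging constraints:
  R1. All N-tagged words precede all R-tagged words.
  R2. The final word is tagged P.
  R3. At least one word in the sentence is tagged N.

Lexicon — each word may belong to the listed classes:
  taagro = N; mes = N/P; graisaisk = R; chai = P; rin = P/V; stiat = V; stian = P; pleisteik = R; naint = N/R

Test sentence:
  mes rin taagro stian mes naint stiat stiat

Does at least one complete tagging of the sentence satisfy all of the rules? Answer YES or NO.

Candidates per position — 1:mes {N,P}; 2:rin {P,V}; 3:taagro {N}; 4:stian {P}; 5:mes {N,P}; 6:naint {N,R}; 7:stiat {V}; 8:stiat {V}.
Rule 2 cannot be satisfied by any choice of tags from the lexicon.
So there is no consistent tagging.

NO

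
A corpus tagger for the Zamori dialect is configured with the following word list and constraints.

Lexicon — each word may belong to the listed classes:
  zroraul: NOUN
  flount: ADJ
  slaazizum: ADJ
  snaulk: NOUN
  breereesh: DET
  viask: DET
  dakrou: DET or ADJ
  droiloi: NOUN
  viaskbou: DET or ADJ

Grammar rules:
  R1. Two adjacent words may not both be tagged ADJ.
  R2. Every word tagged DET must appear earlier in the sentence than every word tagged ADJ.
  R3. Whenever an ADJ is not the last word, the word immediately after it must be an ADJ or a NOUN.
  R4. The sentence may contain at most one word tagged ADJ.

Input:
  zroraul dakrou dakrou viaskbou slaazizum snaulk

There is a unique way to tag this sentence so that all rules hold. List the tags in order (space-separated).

Candidates per position — 1:zroraul {NOUN}; 2:dakrou {DET,ADJ}; 3:dakrou {DET,ADJ}; 4:viaskbou {DET,ADJ}; 5:slaazizum {ADJ}; 6:snaulk {NOUN}.
Word 2 cannot be ADJ — rule 4 would then fail for every completion. It is DET.
Word 3 cannot be ADJ — rule 4 would then fail for every completion. It is DET.
Word 4 cannot be ADJ — rule 1 would then fail for every completion. It is DET.
That leaves exactly one tagging: NOUN DET DET DET ADJ NOUN.
Check: rule 1 ok; rule 2 ok; rule 3 ok; rule 4 ok.

NOUN DET DET DET ADJ NOUN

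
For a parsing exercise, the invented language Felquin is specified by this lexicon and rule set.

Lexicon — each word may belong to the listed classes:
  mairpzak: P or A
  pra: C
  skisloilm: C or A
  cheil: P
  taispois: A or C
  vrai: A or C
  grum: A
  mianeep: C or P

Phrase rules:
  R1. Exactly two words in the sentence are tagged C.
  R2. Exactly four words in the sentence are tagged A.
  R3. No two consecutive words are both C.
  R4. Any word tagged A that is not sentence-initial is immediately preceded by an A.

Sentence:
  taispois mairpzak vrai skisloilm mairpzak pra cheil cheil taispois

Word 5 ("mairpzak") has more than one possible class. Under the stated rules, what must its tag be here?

P

Candidates per position — 1:taispois {A,C}; 2:mairpzak {P,A}; 3:vrai {A,C}; 4:skisloilm {C,A}; 5:mairpzak {P,A}; 6:pra {C}; 7:cheil {P}; 8:cheil {P}; 9:taispois {A,C}.
Position 9: A is ruled out by rule 4; that leaves C.
Position 1: C is ruled out by rule 1; that leaves A.
Position 3: C is ruled out by rule 1; that leaves A.
Position 4: C is ruled out by rule 1; that leaves A.
Position 2: P is ruled out by rule 4; that leaves A.
Position 5: A is ruled out by rule 2; that leaves P.
So the tagging must be: A A A A P C P P C.
Checking: rule 1 satisfied; rule 2 satisfied; rule 3 satisfied; rule 4 satisfied.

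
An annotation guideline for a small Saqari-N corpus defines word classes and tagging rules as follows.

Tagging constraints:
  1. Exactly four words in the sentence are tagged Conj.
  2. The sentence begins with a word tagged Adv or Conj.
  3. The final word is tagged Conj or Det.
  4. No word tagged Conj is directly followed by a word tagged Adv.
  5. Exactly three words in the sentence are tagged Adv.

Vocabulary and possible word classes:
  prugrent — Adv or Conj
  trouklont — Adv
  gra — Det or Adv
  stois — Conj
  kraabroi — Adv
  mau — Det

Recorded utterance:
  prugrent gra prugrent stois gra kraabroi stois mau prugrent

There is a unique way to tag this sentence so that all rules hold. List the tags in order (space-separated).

Adv Adv Conj Conj Det Adv Conj Det Conj

Candidates per position — 1:prugrent {Adv,Conj}; 2:gra {Det,Adv}; 3:prugrent {Adv,Conj}; 4:stois {Conj}; 5:gra {Det,Adv}; 6:kraabroi {Adv}; 7:stois {Conj}; 8:mau {Det}; 9:prugrent {Adv,Conj}.
Word 5 cannot be Adv — rule 4 would then fail for every completion. It is Det.
Word 9 cannot be Adv — rule 3 would then fail for every completion. It is Conj.
The remaining ambiguous positions (1, 2, 3) are resolved jointly — only one combination satisfies every rule.
The only consistent sequence is: Adv Adv Conj Conj Det Adv Conj Det Conj.
Verifying each rule — rule 1 holds; rule 2 holds; rule 3 holds; rule 4 holds; rule 5 holds.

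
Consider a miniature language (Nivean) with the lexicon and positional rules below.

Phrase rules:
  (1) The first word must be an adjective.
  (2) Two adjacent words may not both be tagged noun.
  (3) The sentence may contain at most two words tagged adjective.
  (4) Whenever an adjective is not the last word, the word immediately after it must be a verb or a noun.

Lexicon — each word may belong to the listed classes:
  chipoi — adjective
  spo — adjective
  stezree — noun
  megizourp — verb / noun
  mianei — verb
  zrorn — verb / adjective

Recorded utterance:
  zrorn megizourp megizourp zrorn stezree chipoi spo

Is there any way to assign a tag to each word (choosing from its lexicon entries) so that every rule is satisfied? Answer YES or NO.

NO

Candidates per position — 1:zrorn {verb,adjective}; 2:megizourp {verb,noun}; 3:megizourp {verb,noun}; 4:zrorn {verb,adjective}; 5:stezree {noun}; 6:chipoi {adjective}; 7:spo {adjective}.
Rule 4 cannot be satisfied by any choice of tags from the lexicon.
So there is no consistent tagging.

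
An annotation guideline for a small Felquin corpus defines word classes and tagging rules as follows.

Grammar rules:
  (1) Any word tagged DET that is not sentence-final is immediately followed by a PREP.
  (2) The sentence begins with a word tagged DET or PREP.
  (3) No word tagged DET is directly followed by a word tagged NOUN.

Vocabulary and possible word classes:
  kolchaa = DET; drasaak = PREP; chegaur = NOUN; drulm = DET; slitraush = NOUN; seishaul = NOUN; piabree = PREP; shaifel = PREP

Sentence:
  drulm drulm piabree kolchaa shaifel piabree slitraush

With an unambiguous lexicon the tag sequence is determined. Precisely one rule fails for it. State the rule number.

Fixed tagging: DET DET PREP DET PREP PREP NOUN.
Applying the rules: R1 violated, R2 holds, R3 holds.
Only rule 1 fails.

1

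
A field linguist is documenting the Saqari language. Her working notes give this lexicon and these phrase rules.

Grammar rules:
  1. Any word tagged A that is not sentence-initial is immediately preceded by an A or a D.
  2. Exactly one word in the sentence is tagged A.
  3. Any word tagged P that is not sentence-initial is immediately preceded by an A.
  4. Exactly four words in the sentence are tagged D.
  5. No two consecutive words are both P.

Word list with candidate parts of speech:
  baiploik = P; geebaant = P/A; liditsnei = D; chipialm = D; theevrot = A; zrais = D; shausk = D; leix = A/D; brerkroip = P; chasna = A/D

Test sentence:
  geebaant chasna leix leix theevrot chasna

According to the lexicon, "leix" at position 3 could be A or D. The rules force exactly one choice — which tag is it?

D

Candidates per position — 1:geebaant {P,A}; 2:chasna {A,D}; 3:leix {A,D}; 4:leix {A,D}; 5:theevrot {A}; 6:chasna {A,D}.
Position 1: A is ruled out by rule 2; that leaves P.
Position 2: A is ruled out by rule 1; that leaves D.
Position 3: A is ruled out by rule 2; that leaves D.
Position 4: A is ruled out by rule 2; that leaves D.
Position 6: A is ruled out by rule 2; that leaves D.
The only consistent sequence is: P D D D A D.
Verifying each rule — rule 1 holds; rule 2 holds; rule 3 holds; rule 4 holds; rule 5 holds.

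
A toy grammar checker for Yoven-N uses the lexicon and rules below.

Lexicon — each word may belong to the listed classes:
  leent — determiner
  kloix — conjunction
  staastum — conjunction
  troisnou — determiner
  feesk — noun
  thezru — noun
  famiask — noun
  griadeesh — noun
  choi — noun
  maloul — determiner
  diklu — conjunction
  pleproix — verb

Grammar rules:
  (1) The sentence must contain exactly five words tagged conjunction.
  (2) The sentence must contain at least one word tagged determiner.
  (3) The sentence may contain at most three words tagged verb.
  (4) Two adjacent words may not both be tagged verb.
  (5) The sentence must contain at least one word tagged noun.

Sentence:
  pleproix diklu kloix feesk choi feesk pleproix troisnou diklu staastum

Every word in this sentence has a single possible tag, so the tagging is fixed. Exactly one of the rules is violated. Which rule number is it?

Fixed tagging: verb conjunction conjunction noun noun noun verb determiner conjunction conjunction.
Applying the rules: R1 fail, R2 pass, R3 pass, R4 pass, R5 pass.
Only rule 1 fails.

1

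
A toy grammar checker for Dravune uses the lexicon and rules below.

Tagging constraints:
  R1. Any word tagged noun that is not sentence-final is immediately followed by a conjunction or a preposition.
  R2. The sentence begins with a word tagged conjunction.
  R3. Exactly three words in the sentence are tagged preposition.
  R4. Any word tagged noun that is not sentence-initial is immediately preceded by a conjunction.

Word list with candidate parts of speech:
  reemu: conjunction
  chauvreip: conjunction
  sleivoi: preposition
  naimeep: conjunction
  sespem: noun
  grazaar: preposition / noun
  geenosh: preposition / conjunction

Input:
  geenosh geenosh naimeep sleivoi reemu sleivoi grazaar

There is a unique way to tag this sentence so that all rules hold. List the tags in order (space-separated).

Candidates per position — 1:geenosh {preposition,conjunction}; 2:geenosh {preposition,conjunction}; 3:naimeep {conjunction}; 4:sleivoi {preposition}; 5:reemu {conjunction}; 6:sleivoi {preposition}; 7:grazaar {preposition,noun}.
If word 1 were preposition, no tagging could satisfy rule 2; so word 1 is conjunction.
If word 7 were noun, no tagging could satisfy rule 4; so word 7 is preposition.
If word 2 were preposition, no tagging could satisfy rule 3; so word 2 is conjunction.
The only consistent sequence is: conjunction conjunction conjunction preposition conjunction preposition preposition.
Verifying each rule — rule 1 holds; rule 2 holds; rule 3 holds; rule 4 holds.

conjunction conjunction conjunction preposition conjunction preposition preposition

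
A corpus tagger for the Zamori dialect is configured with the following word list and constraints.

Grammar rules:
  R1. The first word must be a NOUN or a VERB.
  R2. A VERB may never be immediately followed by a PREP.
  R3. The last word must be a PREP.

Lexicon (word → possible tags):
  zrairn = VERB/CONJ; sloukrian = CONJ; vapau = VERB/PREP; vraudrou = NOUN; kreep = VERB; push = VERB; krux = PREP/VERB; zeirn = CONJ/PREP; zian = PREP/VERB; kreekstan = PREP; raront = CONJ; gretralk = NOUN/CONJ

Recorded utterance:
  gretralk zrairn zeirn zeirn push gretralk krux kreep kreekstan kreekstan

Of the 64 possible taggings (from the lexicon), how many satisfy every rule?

0

Candidates per position — 1:gretralk {NOUN,CONJ}; 2:zrairn {VERB,CONJ}; 3:zeirn {CONJ,PREP}; 4:zeirn {CONJ,PREP}; 5:push {VERB}; 6:gretralk {NOUN,CONJ}; 7:krux {PREP,VERB}; 8:kreep {VERB}; 9:kreekstan {PREP}; 10:kreekstan {PREP}.
There are 64 candidate sequences in total.
Rule 2 cannot be satisfied by any choice of tags from the lexicon.
So there is no consistent tagging.
Count = 0.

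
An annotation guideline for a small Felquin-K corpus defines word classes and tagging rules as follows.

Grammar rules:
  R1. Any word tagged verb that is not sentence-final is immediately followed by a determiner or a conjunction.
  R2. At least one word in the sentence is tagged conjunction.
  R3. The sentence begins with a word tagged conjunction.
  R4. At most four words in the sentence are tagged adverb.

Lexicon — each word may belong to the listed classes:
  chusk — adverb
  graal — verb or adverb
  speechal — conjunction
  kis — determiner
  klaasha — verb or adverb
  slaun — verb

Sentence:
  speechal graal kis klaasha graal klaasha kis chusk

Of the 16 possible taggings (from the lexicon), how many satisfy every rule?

3

Candidates per position — 1:speechal {conjunction}; 2:graal {verb,adverb}; 3:kis {determiner}; 4:klaasha {verb,adverb}; 5:graal {verb,adverb}; 6:klaasha {verb,adverb}; 7:kis {determiner}; 8:chusk {adverb}.
There are 16 candidate sequences in total.
The sequences that satisfy every rule: conjunction verb determiner adverb adverb verb determiner adverb; conjunction verb determiner adverb adverb adverb determiner adverb; conjunction adverb determiner adverb adverb verb determiner adverb.
Count = 3.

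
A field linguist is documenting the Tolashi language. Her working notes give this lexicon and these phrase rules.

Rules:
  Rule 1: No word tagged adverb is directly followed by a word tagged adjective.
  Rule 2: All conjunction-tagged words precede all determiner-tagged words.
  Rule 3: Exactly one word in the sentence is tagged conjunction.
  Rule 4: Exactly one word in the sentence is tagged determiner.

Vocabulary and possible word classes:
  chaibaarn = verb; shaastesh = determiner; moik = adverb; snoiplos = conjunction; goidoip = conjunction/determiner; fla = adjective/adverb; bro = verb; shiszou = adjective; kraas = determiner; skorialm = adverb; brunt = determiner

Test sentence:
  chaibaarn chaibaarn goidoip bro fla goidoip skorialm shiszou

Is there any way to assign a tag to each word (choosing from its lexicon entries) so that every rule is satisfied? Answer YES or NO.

NO

Candidates per position — 1:chaibaarn {verb}; 2:chaibaarn {verb}; 3:goidoip {conjunction,determiner}; 4:bro {verb}; 5:fla {adjective,adverb}; 6:goidoip {conjunction,determiner}; 7:skorialm {adverb}; 8:shiszou {adjective}.
Rule 1 cannot be satisfied by any choice of tags from the lexicon.
So there is no consistent tagging.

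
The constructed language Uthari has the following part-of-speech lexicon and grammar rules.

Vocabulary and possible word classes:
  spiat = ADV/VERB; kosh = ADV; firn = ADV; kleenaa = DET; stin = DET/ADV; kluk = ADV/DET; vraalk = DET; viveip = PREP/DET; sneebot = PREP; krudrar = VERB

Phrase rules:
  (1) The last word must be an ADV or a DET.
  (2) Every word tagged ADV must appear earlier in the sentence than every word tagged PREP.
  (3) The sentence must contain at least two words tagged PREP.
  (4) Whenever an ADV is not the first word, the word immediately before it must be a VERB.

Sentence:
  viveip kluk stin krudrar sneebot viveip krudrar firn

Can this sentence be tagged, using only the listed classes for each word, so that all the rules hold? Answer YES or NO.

Candidates per position — 1:viveip {PREP,DET}; 2:kluk {ADV,DET}; 3:stin {DET,ADV}; 4:krudrar {VERB}; 5:sneebot {PREP}; 6:viveip {PREP,DET}; 7:krudrar {VERB}; 8:firn {ADV}.
Rule 2 cannot be satisfied by any choice of tags from the lexicon.
So there is no consistent tagging.

NO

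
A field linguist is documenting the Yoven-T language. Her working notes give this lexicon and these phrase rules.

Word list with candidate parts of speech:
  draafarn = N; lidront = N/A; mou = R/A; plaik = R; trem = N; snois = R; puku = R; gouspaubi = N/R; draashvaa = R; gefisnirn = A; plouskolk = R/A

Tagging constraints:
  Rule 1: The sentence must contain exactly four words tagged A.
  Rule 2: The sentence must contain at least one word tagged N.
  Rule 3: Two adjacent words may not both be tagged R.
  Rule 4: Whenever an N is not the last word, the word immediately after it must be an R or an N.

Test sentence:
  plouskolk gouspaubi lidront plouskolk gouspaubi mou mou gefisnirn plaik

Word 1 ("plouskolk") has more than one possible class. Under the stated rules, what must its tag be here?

Candidates per position — 1:plouskolk {R,A}; 2:gouspaubi {N,R}; 3:lidront {N,A}; 4:plouskolk {R,A}; 5:gouspaubi {N,R}; 6:mou {R,A}; 7:mou {R,A}; 8:gefisnirn {A}; 9:plaik {R}.
Position 1: the remaining choice is settled jointly with positions 2, 3, 4, 5, 6, 7 — only A at position 1 is part of a tagging that satisfies every rule.
The unique satisfying tagging is: A R A R N R A A R.
Check: rule 1 ok; rule 2 ok; rule 3 ok; rule 4 ok.

A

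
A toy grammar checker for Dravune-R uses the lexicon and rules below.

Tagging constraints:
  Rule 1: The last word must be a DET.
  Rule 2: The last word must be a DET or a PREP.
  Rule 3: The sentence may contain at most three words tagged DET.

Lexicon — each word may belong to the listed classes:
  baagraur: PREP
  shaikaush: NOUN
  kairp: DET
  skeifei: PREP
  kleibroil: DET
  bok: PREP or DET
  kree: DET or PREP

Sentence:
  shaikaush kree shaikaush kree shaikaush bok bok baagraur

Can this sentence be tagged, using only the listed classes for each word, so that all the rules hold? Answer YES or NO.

Candidates per position — 1:shaikaush {NOUN}; 2:kree {DET,PREP}; 3:shaikaush {NOUN}; 4:kree {DET,PREP}; 5:shaikaush {NOUN}; 6:bok {PREP,DET}; 7:bok {PREP,DET}; 8:baagraur {PREP}.
Rule 1 cannot be satisfied by any choice of tags from the lexicon.
So there is no consistent tagging.

NO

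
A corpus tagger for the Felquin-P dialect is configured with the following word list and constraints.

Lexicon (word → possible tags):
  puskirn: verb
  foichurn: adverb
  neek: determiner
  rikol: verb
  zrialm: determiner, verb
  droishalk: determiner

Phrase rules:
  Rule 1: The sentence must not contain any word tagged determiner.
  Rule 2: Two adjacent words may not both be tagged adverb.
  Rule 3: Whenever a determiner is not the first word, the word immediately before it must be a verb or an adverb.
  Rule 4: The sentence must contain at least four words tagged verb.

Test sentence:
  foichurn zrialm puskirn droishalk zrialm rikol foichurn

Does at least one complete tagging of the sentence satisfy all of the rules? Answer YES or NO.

NO

Candidates per position — 1:foichurn {adverb}; 2:zrialm {determiner,verb}; 3:puskirn {verb}; 4:droishalk {determiner}; 5:zrialm {determiner,verb}; 6:rikol {verb}; 7:foichurn {adverb}.
Rule 1 cannot be satisfied by any choice of tags from the lexicon.
So there is no consistent tagging.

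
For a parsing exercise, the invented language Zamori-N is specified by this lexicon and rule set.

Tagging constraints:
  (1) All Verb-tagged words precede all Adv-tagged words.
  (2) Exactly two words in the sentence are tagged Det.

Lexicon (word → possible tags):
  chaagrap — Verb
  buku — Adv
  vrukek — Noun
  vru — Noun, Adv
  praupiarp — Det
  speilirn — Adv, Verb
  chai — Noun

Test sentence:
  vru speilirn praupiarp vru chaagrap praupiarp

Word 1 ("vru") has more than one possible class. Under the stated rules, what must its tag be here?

Candidates per position — 1:vru {Noun,Adv}; 2:speilirn {Adv,Verb}; 3:praupiarp {Det}; 4:vru {Noun,Adv}; 5:chaagrap {Verb}; 6:praupiarp {Det}.
If word 1 were Adv, no tagging could satisfy rule 1; so word 1 is Noun.
If word 2 were Adv, no tagging could satisfy rule 1; so word 2 is Verb.
If word 4 were Adv, no tagging could satisfy rule 1; so word 4 is Noun.
The only consistent sequence is: Noun Verb Det Noun Verb Det.
Check: rule 1 satisfied; rule 2 satisfied.

Noun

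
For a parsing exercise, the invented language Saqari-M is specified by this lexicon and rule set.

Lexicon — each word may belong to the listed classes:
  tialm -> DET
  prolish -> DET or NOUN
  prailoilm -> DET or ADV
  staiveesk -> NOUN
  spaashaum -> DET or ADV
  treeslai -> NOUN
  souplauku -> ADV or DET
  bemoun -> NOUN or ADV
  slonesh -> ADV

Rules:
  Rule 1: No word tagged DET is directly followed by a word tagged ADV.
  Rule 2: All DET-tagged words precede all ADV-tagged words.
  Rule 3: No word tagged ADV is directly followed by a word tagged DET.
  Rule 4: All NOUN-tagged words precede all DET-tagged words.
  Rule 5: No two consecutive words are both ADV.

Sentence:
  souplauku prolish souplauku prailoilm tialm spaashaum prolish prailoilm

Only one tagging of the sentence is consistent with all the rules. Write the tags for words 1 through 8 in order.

Candidates per position — 1:souplauku {ADV,DET}; 2:prolish {DET,NOUN}; 3:souplauku {ADV,DET}; 4:prailoilm {DET,ADV}; 5:tialm {DET}; 6:spaashaum {DET,ADV}; 7:prolish {DET,NOUN}; 8:prailoilm {DET,ADV}.
Word 1 cannot be ADV — rule 2 would then fail for every completion. It is DET.
Word 2 cannot be NOUN — rule 4 would then fail for every completion. It is DET.
Word 3 cannot be ADV — rule 1 would then fail for every completion. It is DET.
Word 4 cannot be ADV — rule 1 would then fail for every completion. It is DET.
Word 6 cannot be ADV — rule 1 would then fail for every completion. It is DET.
Word 7 cannot be NOUN — rule 4 would then fail for every completion. It is DET.
Word 8 cannot be ADV — rule 1 would then fail for every completion. It is DET.
The unique satisfying tagging is: DET DET DET DET DET DET DET DET.
Checking: rule 1 ✓; rule 2 ✓; rule 3 ✓; rule 4 ✓; rule 5 ✓.

DET DET DET DET DET DET DET DET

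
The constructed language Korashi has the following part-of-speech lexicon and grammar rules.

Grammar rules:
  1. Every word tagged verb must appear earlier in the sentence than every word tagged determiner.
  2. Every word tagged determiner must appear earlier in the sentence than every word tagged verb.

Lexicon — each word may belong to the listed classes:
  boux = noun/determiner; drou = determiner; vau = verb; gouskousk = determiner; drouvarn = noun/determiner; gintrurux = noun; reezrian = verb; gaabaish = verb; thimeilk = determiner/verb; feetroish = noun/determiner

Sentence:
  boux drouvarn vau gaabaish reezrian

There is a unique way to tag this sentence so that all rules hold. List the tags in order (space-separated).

noun noun verb verb verb

Candidates per position — 1:boux {noun,determiner}; 2:drouvarn {noun,determiner}; 3:vau {verb}; 4:gaabaish {verb}; 5:reezrian {verb}.
If word 1 were determiner, no tagging could satisfy rule 1; so word 1 is noun.
If word 2 were determiner, no tagging could satisfy rule 1; so word 2 is noun.
The unique satisfying tagging is: noun noun verb verb verb.
Checking: rule 1 satisfied; rule 2 satisfied.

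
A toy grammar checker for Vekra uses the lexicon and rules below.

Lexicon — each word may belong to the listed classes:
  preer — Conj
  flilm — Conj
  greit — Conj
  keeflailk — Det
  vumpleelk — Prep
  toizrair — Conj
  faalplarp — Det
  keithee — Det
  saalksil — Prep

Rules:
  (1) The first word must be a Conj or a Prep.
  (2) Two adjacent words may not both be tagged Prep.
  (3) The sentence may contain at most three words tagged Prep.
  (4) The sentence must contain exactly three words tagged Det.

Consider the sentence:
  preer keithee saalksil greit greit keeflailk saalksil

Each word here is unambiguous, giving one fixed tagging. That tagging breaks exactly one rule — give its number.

4

Fixed tagging: Conj Det Prep Conj Conj Det Prep.
Rule check: R1 pass, R2 pass, R3 pass, R4 fail.
Only rule 4 fails.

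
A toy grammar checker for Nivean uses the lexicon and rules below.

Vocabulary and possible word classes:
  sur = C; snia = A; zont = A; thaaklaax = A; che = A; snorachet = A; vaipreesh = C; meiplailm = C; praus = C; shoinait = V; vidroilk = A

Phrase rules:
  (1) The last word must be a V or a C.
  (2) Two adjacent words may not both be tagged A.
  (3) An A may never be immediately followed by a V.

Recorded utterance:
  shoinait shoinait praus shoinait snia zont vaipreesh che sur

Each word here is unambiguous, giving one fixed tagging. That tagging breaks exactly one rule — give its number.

2

Fixed tagging: V V C V A A C A C.
Checking each rule: R1 pass, R2 fail, R3 pass.
Only rule 2 fails.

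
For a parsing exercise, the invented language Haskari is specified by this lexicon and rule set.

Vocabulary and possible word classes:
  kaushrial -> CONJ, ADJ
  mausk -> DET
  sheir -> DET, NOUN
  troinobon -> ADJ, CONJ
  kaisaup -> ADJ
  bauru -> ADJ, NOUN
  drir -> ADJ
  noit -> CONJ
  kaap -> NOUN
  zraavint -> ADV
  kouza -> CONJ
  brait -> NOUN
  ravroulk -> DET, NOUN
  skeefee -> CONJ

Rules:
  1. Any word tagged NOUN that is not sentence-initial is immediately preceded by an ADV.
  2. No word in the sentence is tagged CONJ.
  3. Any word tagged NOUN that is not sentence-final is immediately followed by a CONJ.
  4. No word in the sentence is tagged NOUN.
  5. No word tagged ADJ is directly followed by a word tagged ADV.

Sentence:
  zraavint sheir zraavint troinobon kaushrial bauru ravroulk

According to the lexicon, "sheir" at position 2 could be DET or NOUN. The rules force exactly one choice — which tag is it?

Candidates per position — 1:zraavint {ADV}; 2:sheir {DET,NOUN}; 3:zraavint {ADV}; 4:troinobon {ADJ,CONJ}; 5:kaushrial {CONJ,ADJ}; 6:bauru {ADJ,NOUN}; 7:ravroulk {DET,NOUN}.
Word 2 cannot be NOUN — rule 3 would then fail for every completion. It is DET.
Word 4 cannot be CONJ — rule 2 would then fail for every completion. It is ADJ.
Word 5 cannot be CONJ — rule 2 would then fail for every completion. It is ADJ.
Word 6 cannot be NOUN — rule 1 would then fail for every completion. It is ADJ.
Word 7 cannot be NOUN — rule 1 would then fail for every completion. It is DET.
That leaves exactly one tagging: ADV DET ADV ADJ ADJ ADJ DET.
Checking: rule 1 ok; rule 2 ok; rule 3 ok; rule 4 ok; rule 5 ok.

DET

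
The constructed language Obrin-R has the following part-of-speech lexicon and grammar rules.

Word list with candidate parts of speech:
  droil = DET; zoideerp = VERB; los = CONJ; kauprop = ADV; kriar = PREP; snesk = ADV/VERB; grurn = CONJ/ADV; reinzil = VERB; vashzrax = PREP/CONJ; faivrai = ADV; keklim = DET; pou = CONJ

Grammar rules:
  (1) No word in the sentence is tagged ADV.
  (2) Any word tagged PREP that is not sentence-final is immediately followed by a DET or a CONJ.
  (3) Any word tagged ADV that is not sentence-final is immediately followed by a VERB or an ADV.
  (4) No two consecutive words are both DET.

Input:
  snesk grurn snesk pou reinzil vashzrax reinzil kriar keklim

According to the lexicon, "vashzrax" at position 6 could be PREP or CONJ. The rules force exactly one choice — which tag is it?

CONJ

Candidates per position — 1:snesk {ADV,VERB}; 2:grurn {CONJ,ADV}; 3:snesk {ADV,VERB}; 4:pou {CONJ}; 5:reinzil {VERB}; 6:vashzrax {PREP,CONJ}; 7:reinzil {VERB}; 8:kriar {PREP}; 9:keklim {DET}.
Position 1: ADV is ruled out by rule 1; that leaves VERB.
Position 2: ADV is ruled out by rule 1; that leaves CONJ.
Position 3: ADV is ruled out by rule 1; that leaves VERB.
Position 6: PREP is ruled out by rule 2; that leaves CONJ.
The only consistent sequence is: VERB CONJ VERB CONJ VERB CONJ VERB PREP DET.
Verifying each rule — rule 1 ✓; rule 2 ✓; rule 3 ✓; rule 4 ✓.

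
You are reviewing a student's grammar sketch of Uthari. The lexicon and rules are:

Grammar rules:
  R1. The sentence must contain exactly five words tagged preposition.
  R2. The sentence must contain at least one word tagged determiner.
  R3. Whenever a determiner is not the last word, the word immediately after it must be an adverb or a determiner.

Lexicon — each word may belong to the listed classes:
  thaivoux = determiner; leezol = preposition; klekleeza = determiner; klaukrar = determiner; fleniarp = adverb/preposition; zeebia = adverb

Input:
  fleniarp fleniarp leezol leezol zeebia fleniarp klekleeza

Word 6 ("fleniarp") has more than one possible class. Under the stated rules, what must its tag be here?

preposition

Candidates per position — 1:fleniarp {adverb,preposition}; 2:fleniarp {adverb,preposition}; 3:leezol {preposition}; 4:leezol {preposition}; 5:zeebia {adverb}; 6:fleniarp {adverb,preposition}; 7:klekleeza {determiner}.
If word 1 were adverb, no tagging could satisfy rule 1; so word 1 is preposition.
If word 2 were adverb, no tagging could satisfy rule 1; so word 2 is preposition.
If word 6 were adverb, no tagging could satisfy rule 1; so word 6 is preposition.
That leaves exactly one tagging: preposition preposition preposition preposition adverb preposition determiner.
Rule-by-rule: rule 1 ✓; rule 2 ✓; rule 3 ✓.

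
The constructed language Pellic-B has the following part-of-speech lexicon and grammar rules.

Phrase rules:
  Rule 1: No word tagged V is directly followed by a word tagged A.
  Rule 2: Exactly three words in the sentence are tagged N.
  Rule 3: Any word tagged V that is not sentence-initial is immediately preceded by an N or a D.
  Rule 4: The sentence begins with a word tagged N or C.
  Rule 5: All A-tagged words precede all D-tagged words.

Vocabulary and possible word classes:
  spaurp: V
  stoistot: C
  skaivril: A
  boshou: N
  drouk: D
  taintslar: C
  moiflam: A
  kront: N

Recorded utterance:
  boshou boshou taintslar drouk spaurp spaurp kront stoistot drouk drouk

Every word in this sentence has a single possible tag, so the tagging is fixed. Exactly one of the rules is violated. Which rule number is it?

Fixed tagging: N N C D V V N C D D.
Checking each rule: R1 pass, R2 pass, R3 fail, R4 pass, R5 pass.
Only rule 3 fails.

3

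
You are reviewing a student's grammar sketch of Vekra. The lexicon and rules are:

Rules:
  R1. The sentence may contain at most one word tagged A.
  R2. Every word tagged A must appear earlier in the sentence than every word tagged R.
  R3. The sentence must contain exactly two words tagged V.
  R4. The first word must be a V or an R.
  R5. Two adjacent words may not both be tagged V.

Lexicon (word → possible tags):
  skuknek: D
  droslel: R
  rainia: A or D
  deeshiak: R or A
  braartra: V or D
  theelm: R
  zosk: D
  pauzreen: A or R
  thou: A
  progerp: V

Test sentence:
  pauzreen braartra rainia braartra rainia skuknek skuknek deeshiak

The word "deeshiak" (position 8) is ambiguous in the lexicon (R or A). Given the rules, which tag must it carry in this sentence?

R

Candidates per position — 1:pauzreen {A,R}; 2:braartra {V,D}; 3:rainia {A,D}; 4:braartra {V,D}; 5:rainia {A,D}; 6:skuknek {D}; 7:skuknek {D}; 8:deeshiak {R,A}.
At position 1, choosing A makes rule 4 impossible to satisfy; hence R.
At position 2, choosing D makes rule 3 impossible to satisfy; hence V.
At position 3, choosing A makes rule 2 impossible to satisfy; hence D.
At position 4, choosing D makes rule 3 impossible to satisfy; hence V.
At position 5, choosing A makes rule 2 impossible to satisfy; hence D.
At position 8, choosing A makes rule 2 impossible to satisfy; hence R.
The only consistent sequence is: R V D V D D D R.
Verifying each rule — rule 1 ✓; rule 2 ✓; rule 3 ✓; rule 4 ✓; rule 5 ✓.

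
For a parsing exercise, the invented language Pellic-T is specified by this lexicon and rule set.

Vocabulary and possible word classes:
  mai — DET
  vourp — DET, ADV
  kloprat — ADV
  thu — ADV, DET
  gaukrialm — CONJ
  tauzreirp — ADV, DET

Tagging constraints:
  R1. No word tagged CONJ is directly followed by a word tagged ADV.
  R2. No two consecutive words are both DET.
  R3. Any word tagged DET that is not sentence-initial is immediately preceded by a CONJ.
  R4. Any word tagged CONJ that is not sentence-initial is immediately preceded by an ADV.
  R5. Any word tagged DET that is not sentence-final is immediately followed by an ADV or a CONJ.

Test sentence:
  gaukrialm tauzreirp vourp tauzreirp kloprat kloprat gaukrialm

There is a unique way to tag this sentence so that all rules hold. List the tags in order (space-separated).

CONJ DET ADV ADV ADV ADV CONJ

Candidates per position — 1:gaukrialm {CONJ}; 2:tauzreirp {ADV,DET}; 3:vourp {DET,ADV}; 4:tauzreirp {ADV,DET}; 5:kloprat {ADV}; 6:kloprat {ADV}; 7:gaukrialm {CONJ}.
Word 2 cannot be ADV — rule 1 would then fail for every completion. It is DET.
Word 3 cannot be DET — rule 2 would then fail for every completion. It is ADV.
Word 4 cannot be DET — rule 3 would then fail for every completion. It is ADV.
That leaves exactly one tagging: CONJ DET ADV ADV ADV ADV CONJ.
Verifying each rule — rule 1 satisfied; rule 2 satisfied; rule 3 satisfied; rule 4 satisfied; rule 5 satisfied.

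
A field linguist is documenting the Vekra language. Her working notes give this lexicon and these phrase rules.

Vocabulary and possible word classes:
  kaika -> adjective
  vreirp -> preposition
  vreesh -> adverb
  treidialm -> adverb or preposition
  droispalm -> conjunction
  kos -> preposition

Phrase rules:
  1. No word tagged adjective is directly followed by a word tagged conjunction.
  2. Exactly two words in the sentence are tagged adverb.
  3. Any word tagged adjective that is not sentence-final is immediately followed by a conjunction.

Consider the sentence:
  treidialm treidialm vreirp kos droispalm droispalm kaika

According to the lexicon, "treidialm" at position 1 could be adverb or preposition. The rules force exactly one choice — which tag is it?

adverb

Candidates per position — 1:treidialm {adverb,preposition}; 2:treidialm {adverb,preposition}; 3:vreirp {preposition}; 4:kos {preposition}; 5:droispalm {conjunction}; 6:droispalm {conjunction}; 7:kaika {adjective}.
If word 1 were preposition, no tagging could satisfy rule 2; so word 1 is adverb.
If word 2 were preposition, no tagging could satisfy rule 2; so word 2 is adverb.
The only consistent sequence is: adverb adverb preposition preposition conjunction conjunction adjective.
Checking: rule 1 holds; rule 2 holds; rule 3 holds.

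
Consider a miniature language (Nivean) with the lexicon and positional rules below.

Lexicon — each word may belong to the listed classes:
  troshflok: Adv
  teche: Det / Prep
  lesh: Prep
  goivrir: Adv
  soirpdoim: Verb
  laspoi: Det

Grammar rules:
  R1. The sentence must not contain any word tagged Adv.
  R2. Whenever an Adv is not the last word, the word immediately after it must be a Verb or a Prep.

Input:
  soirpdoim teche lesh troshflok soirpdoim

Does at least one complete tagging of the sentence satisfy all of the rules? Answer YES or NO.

NO

Candidates per position — 1:soirpdoim {Verb}; 2:teche {Det,Prep}; 3:lesh {Prep}; 4:troshflok {Adv}; 5:soirpdoim {Verb}.
Rule 1 cannot be satisfied by any choice of tags from the lexicon.
So there is no consistent tagging.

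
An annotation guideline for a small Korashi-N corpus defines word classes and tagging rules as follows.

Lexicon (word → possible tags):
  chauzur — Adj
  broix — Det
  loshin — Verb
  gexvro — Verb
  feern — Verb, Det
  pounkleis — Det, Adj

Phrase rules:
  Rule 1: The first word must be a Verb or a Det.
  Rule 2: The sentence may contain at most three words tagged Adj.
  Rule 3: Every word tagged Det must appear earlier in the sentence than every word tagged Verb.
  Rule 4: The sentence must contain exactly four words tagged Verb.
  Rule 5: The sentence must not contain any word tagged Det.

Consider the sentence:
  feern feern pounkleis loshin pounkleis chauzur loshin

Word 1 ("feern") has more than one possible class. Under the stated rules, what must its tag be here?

Candidates per position — 1:feern {Verb,Det}; 2:feern {Verb,Det}; 3:pounkleis {Det,Adj}; 4:loshin {Verb}; 5:pounkleis {Det,Adj}; 6:chauzur {Adj}; 7:loshin {Verb}.
Word 1 cannot be Det — rule 4 would then fail for every completion. It is Verb.
Word 2 cannot be Det — rule 3 would then fail for every completion. It is Verb.
Word 3 cannot be Det — rule 3 would then fail for every completion. It is Adj.
Word 5 cannot be Det — rule 3 would then fail for every completion. It is Adj.
So the tagging must be: Verb Verb Adj Verb Adj Adj Verb.
Checking: rule 1 ✓; rule 2 ✓; rule 3 ✓; rule 4 ✓; rule 5 ✓.

Verb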